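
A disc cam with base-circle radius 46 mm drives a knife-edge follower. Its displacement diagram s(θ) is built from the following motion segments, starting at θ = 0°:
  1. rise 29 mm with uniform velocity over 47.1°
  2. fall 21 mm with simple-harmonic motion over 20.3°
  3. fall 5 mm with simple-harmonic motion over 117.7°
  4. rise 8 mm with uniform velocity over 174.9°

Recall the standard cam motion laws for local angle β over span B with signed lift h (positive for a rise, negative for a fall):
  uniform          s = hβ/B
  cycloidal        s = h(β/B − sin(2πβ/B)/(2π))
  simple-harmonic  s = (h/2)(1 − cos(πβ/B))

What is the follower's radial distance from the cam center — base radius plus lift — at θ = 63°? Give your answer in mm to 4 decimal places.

seg 1 [0°–47.1°] uniform, h=29: full span → s += 29 → s = 29.0000
seg 2 [47.1°–67.4°] simple-harmonic, h=-21: θ=63° here. β=15.9, B=20.3. -21/2·(1 − cos(π·0.7833)) = -18.6583 → s = 10.3417
radial distance = base radius + s = 46 + 10.3417 = 56.3417

56.3417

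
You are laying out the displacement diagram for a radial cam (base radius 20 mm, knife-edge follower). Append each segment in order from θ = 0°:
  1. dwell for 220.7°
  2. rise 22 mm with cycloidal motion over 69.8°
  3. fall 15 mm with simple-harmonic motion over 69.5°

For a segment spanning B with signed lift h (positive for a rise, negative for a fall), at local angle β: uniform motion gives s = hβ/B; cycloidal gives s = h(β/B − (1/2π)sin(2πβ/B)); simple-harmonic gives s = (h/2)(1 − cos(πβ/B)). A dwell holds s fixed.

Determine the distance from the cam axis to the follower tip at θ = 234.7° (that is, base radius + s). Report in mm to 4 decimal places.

seg 1 [0°–220.7°] dwell: s stays 0.0000
seg 2 [220.7°–290.5°] cycloidal, h=22: θ=234.7° here. β=14, B=69.8. 22·(0.2006 − sin(2π·0.2006)/(2π)) = 1.0787 → s = 1.0787
radial distance = base radius + s = 20 + 1.0787 = 21.0787

21.0787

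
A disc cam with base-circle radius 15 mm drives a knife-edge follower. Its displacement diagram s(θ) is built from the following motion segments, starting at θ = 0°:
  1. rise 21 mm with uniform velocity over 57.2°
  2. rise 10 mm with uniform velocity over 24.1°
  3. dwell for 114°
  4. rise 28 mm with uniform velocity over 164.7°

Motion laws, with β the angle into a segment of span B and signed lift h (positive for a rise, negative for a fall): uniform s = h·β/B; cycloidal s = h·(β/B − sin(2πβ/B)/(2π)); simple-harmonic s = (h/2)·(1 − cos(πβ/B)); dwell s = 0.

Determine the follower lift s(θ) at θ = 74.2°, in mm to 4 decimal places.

seg 1 [0°–57.2°] uniform, h=21: full span → s += 21 → s = 21.0000
seg 2 [57.2°–81.3°] uniform, h=10: θ=74.2° here. β=17, B=24.1. 10·17/24.1 = 7.0539 → s = 28.0539

28.0539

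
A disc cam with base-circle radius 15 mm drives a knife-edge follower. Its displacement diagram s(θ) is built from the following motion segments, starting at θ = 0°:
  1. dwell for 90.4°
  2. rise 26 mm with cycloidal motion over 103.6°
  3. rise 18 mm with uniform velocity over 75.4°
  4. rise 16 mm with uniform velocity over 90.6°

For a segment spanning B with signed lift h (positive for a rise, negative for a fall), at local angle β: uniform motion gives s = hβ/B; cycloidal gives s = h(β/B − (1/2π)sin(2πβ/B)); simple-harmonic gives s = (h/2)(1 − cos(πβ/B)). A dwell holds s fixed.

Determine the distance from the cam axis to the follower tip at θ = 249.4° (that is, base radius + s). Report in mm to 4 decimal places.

seg 1 [0°–90.4°] dwell: s stays 0.0000
seg 2 [90.4°–194°] cycloidal, h=26: full span → s += 26 → s = 26.0000
seg 3 [194°–269.4°] uniform, h=18: θ=249.4° here. β=55.4, B=75.4. 18·55.4/75.4 = 13.2255 → s = 39.2255
radial distance = base radius + s = 15 + 39.2255 = 54.2255

54.2255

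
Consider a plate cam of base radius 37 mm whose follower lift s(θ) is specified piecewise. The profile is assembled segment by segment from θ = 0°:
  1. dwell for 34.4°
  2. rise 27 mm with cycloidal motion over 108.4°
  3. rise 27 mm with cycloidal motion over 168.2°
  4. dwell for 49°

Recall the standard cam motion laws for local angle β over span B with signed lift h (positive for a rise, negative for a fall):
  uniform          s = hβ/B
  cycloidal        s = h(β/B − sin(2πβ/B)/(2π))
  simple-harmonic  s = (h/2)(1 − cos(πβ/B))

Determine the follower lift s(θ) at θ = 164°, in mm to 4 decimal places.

seg 1 [0°–34.4°] dwell: s stays 0.0000
seg 2 [34.4°–142.8°] cycloidal, h=27: full span → s += 27 → s = 27.0000
seg 3 [142.8°–311°] cycloidal, h=27: θ=164° here. β=21.2, B=168.2. 27·(0.1260 − sin(2π·0.1260)/(2π)) = 0.3447 → s = 27.3447

27.3447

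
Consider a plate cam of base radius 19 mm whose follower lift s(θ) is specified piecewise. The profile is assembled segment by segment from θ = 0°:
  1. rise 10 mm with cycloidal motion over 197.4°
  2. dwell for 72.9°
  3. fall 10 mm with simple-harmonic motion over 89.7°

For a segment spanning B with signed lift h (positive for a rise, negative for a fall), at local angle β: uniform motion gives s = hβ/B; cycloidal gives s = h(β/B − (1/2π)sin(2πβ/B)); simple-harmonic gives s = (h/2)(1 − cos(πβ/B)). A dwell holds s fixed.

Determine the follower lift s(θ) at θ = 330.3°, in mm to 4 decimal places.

seg 1 [0°–197.4°] cycloidal, h=10: full span → s += 10 → s = 10.0000
seg 2 [197.4°–270.3°] dwell: s stays 10.0000
seg 3 [270.3°–360°] simple-harmonic, h=-10: θ=330.3° here. β=60, B=89.7. -10/2·(1 − cos(π·0.6689)) = -7.5303 → s = 2.4697

2.4697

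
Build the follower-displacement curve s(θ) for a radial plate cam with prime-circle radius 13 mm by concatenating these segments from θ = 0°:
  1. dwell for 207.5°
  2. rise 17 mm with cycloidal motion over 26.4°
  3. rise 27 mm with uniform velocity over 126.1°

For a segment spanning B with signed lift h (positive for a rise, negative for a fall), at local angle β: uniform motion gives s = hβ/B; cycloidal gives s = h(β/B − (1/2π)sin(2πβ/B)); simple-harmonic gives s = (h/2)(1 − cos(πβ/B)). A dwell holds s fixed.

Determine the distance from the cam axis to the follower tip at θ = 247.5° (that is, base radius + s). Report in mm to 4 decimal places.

seg 1 [0°–207.5°] dwell: s stays 0.0000
seg 2 [207.5°–233.9°] cycloidal, h=17: full span → s += 17 → s = 17.0000
seg 3 [233.9°–360°] uniform, h=27: θ=247.5° here. β=13.6, B=126.1. 27·13.6/126.1 = 2.9120 → s = 19.9120
radial distance = base radius + s = 13 + 19.9120 = 32.9120

32.9120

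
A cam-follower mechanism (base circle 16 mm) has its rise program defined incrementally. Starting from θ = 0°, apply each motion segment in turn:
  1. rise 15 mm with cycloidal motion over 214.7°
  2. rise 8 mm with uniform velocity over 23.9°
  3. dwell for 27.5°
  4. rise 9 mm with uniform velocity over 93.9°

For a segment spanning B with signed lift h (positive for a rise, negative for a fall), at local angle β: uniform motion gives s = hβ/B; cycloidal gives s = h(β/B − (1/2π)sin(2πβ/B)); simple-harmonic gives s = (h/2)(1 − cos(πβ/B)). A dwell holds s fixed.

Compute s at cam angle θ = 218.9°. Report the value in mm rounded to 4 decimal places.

seg 1 [0°–214.7°] cycloidal, h=15: full span → s += 15 → s = 15.0000
seg 2 [214.7°–238.6°] uniform, h=8: θ=218.9° here. β=4.2, B=23.9. 8·4.2/23.9 = 1.4059 → s = 16.4059

16.4059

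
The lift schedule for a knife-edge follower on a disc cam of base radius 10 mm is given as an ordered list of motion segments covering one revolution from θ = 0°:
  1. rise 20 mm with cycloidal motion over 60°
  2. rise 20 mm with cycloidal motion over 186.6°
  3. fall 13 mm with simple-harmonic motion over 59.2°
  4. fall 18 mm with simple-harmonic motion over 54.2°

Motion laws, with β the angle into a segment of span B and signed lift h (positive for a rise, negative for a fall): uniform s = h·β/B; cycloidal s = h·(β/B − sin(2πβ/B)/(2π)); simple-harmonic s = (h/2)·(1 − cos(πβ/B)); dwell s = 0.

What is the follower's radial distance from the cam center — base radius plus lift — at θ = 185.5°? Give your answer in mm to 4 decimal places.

seg 1 [0°–60°] cycloidal, h=20: full span → s += 20 → s = 20.0000
seg 2 [60°–246.6°] cycloidal, h=20: θ=185.5° here. β=125.5, B=186.6. 20·(0.6726 − sin(2π·0.6726)/(2π)) = 16.2649 → s = 36.2649
radial distance = base radius + s = 10 + 36.2649 = 46.2649

46.2649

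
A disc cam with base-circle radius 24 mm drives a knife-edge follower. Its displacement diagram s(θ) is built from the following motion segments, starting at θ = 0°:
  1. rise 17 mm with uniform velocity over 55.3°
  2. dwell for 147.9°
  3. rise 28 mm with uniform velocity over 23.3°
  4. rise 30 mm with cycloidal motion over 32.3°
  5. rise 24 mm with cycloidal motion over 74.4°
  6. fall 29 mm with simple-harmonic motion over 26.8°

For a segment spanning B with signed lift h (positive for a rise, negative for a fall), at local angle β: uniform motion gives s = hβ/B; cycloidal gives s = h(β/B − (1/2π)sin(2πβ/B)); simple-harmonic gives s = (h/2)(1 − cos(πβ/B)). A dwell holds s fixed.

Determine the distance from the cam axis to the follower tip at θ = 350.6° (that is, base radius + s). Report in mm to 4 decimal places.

seg 1 [0°–55.3°] uniform, h=17: full span → s += 17 → s = 17.0000
seg 2 [55.3°–203.2°] dwell: s stays 17.0000
seg 3 [203.2°–226.5°] uniform, h=28: full span → s += 28 → s = 45.0000
seg 4 [226.5°–258.8°] cycloidal, h=30: full span → s += 30 → s = 75.0000
seg 5 [258.8°–333.2°] cycloidal, h=24: full span → s += 24 → s = 99.0000
seg 6 [333.2°–360°] simple-harmonic, h=-29: θ=350.6° here. β=17.4, B=26.8. -29/2·(1 − cos(π·0.6493)) = -21.0526 → s = 77.9474
radial distance = base radius + s = 24 + 77.9474 = 101.9474

101.9474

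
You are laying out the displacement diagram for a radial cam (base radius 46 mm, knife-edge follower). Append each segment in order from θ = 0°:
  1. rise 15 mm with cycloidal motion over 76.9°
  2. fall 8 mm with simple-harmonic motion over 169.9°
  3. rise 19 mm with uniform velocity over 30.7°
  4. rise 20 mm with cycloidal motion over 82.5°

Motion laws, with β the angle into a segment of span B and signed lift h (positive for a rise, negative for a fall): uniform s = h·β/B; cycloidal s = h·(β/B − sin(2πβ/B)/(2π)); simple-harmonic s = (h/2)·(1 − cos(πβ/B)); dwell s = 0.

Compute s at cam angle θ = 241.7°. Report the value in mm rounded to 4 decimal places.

seg 1 [0°–76.9°] cycloidal, h=15: full span → s += 15 → s = 15.0000
seg 2 [76.9°–246.8°] simple-harmonic, h=-8: θ=241.7° here. β=164.8, B=169.9. -8/2·(1 − cos(π·0.9700)) = -7.9822 → s = 7.0178

7.0178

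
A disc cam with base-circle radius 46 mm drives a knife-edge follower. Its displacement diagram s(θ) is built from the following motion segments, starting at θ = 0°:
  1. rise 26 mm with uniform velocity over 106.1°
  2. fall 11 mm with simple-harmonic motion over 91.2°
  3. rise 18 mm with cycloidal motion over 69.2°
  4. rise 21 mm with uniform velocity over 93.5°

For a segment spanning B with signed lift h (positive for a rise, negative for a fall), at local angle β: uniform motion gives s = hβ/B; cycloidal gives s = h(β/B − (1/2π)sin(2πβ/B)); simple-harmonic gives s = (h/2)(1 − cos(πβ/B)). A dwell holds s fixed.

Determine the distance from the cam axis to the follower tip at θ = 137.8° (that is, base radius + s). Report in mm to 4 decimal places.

seg 1 [0°–106.1°] uniform, h=26: full span → s += 26 → s = 26.0000
seg 2 [106.1°–197.3°] simple-harmonic, h=-11: θ=137.8° here. β=31.7, B=91.2. -11/2·(1 − cos(π·0.3476)) = -2.9660 → s = 23.0340
radial distance = base radius + s = 46 + 23.0340 = 69.0340

69.0340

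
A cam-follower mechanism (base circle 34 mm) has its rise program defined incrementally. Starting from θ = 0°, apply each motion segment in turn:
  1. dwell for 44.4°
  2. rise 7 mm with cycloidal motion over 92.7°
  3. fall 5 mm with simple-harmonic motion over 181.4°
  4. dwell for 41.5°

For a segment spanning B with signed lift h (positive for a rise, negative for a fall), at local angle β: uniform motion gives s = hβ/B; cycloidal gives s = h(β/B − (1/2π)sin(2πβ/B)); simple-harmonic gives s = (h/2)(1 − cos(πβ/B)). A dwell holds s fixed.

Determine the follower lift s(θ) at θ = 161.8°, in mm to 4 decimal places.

seg 1 [0°–44.4°] dwell: s stays 0.0000
seg 2 [44.4°–137.1°] cycloidal, h=7: full span → s += 7 → s = 7.0000
seg 3 [137.1°–318.5°] simple-harmonic, h=-5: θ=161.8° here. β=24.7, B=181.4. -5/2·(1 − cos(π·0.1362)) = -0.2253 → s = 6.7747

6.7747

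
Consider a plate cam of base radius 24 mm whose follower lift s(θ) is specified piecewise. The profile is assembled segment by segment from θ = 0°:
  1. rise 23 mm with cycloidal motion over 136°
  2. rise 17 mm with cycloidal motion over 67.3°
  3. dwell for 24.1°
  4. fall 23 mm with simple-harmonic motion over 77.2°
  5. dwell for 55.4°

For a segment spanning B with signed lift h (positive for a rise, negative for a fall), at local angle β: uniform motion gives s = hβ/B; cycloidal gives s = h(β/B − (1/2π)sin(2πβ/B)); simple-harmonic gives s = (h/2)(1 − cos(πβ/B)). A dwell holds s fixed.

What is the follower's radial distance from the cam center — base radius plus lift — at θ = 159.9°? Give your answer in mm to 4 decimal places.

seg 1 [0°–136°] cycloidal, h=23: full span → s += 23 → s = 23.0000
seg 2 [136°–203.3°] cycloidal, h=17: θ=159.9° here. β=23.9, B=67.3. 17·(0.3551 − sin(2π·0.3551)/(2π)) = 3.9006 → s = 26.9006
radial distance = base radius + s = 24 + 26.9006 = 50.9006

50.9006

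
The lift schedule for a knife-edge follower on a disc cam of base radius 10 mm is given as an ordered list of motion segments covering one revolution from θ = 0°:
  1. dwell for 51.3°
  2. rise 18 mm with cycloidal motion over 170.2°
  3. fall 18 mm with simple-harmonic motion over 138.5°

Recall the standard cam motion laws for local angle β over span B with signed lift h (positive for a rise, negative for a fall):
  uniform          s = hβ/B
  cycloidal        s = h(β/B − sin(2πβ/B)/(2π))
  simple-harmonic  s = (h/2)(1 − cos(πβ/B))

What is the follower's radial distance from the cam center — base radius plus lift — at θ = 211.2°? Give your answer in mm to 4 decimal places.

seg 1 [0°–51.3°] dwell: s stays 0.0000
seg 2 [51.3°–221.5°] cycloidal, h=18: θ=211.2° here. β=159.9, B=170.2. 18·(0.9395 − sin(2π·0.9395)/(2π)) = 17.9739 → s = 17.9739
radial distance = base radius + s = 10 + 17.9739 = 27.9739

27.9739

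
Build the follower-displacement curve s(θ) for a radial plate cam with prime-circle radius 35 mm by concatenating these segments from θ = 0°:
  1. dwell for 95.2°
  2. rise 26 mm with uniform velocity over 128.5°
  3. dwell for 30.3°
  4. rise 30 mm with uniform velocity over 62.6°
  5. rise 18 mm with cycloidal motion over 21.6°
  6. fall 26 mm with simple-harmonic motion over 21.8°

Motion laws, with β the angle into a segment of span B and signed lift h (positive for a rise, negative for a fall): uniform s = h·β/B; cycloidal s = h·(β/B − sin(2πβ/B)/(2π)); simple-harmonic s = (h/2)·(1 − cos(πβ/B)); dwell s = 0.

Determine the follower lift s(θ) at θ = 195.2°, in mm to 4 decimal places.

seg 1 [0°–95.2°] dwell: s stays 0.0000
seg 2 [95.2°–223.7°] uniform, h=26: θ=195.2° here. β=100, B=128.5. 26·100/128.5 = 20.2335 → s = 20.2335

20.2335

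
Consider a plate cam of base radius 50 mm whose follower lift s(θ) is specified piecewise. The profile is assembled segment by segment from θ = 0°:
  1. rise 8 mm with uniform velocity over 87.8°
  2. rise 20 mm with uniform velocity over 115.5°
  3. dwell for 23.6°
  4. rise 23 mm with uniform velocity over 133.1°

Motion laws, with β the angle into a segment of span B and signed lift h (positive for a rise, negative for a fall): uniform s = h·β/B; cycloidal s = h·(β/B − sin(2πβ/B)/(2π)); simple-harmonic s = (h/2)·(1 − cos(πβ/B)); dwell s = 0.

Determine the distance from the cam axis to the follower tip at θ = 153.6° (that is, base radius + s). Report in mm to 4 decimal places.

seg 1 [0°–87.8°] uniform, h=8: full span → s += 8 → s = 8.0000
seg 2 [87.8°–203.3°] uniform, h=20: θ=153.6° here. β=65.8, B=115.5. 20·65.8/115.5 = 11.3939 → s = 19.3939
radial distance = base radius + s = 50 + 19.3939 = 69.3939

69.3939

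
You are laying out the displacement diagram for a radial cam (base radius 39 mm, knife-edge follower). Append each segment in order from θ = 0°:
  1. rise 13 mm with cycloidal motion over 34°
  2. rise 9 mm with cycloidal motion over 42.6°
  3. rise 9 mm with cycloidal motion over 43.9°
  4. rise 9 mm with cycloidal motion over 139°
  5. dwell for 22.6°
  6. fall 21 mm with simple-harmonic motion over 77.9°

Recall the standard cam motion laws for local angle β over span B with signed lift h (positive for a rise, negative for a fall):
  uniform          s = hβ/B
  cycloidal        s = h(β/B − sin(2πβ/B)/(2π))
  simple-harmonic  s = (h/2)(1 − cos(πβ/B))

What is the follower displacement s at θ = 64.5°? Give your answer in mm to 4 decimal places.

seg 1 [0°–34°] cycloidal, h=13: full span → s += 13 → s = 13.0000
seg 2 [34°–76.6°] cycloidal, h=9: θ=64.5° here. β=30.5, B=42.6. 9·(0.7160 − sin(2π·0.7160)/(2π)) = 7.8434 → s = 20.8434

20.8434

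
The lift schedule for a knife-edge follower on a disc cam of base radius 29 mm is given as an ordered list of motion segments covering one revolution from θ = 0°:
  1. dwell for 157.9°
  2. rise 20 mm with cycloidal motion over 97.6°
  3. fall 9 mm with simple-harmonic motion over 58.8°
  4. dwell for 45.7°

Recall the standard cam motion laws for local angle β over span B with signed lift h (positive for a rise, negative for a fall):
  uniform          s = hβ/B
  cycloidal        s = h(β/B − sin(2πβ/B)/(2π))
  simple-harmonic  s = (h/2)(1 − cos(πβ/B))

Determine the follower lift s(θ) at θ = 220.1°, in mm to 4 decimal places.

seg 1 [0°–157.9°] dwell: s stays 0.0000
seg 2 [157.9°–255.5°] cycloidal, h=20: θ=220.1° here. β=62.2, B=97.6. 20·(0.6373 − sin(2π·0.6373)/(2π)) = 15.1637 → s = 15.1637

15.1637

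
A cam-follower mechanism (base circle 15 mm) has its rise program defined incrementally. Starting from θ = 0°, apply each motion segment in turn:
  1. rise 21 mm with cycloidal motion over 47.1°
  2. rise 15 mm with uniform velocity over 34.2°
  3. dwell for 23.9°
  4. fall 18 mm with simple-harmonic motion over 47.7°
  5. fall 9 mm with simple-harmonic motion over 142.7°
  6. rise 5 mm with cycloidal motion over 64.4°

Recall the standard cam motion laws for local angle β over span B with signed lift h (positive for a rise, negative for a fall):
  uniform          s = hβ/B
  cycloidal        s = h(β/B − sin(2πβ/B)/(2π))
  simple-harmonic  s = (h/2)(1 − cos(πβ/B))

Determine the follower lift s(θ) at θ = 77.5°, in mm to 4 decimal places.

seg 1 [0°–47.1°] cycloidal, h=21: full span → s += 21 → s = 21.0000
seg 2 [47.1°–81.3°] uniform, h=15: θ=77.5° here. β=30.4, B=34.2. 15·30.4/34.2 = 13.3333 → s = 34.3333

34.3333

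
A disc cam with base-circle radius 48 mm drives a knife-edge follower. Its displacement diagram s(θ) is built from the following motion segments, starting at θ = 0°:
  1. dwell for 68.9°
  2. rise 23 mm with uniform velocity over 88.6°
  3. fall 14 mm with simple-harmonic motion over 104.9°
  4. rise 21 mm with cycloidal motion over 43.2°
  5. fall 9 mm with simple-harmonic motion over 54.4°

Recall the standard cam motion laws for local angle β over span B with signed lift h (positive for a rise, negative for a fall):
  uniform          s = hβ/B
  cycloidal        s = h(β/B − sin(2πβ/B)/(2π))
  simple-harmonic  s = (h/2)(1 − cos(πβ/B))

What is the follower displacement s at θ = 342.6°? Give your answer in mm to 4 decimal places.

seg 1 [0°–68.9°] dwell: s stays 0.0000
seg 2 [68.9°–157.5°] uniform, h=23: full span → s += 23 → s = 23.0000
seg 3 [157.5°–262.4°] simple-harmonic, h=-14: full span → s += -14 → s = 9.0000
seg 4 [262.4°–305.6°] cycloidal, h=21: full span → s += 21 → s = 30.0000
seg 5 [305.6°–360°] simple-harmonic, h=-9: θ=342.6° here. β=37, B=54.4. -9/2·(1 − cos(π·0.6801)) = -6.9130 → s = 23.0870

23.0870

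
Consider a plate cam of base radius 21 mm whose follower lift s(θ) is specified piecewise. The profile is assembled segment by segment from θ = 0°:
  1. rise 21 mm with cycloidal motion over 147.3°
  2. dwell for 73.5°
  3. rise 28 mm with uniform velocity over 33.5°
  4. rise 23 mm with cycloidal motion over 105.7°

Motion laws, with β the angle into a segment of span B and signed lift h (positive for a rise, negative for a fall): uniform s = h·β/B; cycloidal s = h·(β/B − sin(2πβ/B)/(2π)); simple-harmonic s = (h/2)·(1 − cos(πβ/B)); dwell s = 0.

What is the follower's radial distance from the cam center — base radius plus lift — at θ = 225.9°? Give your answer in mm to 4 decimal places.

seg 1 [0°–147.3°] cycloidal, h=21: full span → s += 21 → s = 21.0000
seg 2 [147.3°–220.8°] dwell: s stays 21.0000
seg 3 [220.8°–254.3°] uniform, h=28: θ=225.9° here. β=5.1, B=33.5. 28·5.1/33.5 = 4.2627 → s = 25.2627
radial distance = base radius + s = 21 + 25.2627 = 46.2627

46.2627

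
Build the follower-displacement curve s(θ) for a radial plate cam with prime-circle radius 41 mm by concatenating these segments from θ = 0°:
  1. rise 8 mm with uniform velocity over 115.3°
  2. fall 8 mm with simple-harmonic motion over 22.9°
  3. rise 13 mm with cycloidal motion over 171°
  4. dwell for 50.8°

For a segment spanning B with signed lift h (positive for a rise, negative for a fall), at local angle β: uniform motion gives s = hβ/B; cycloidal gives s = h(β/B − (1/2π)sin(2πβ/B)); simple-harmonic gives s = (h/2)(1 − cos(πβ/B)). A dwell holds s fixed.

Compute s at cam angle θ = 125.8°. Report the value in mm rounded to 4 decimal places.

seg 1 [0°–115.3°] uniform, h=8: full span → s += 8 → s = 8.0000
seg 2 [115.3°–138.2°] simple-harmonic, h=-8: θ=125.8° here. β=10.5, B=22.9. -8/2·(1 − cos(π·0.4585)) = -3.4802 → s = 4.5198

4.5198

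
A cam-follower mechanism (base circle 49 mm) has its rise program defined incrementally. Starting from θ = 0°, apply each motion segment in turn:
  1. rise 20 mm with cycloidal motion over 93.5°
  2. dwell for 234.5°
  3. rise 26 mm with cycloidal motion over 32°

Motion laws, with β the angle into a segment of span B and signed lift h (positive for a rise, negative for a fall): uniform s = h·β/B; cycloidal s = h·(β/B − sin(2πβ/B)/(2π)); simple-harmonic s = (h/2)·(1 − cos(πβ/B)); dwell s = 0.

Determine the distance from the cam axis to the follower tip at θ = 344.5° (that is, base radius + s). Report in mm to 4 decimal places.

seg 1 [0°–93.5°] cycloidal, h=20: full span → s += 20 → s = 20.0000
seg 2 [93.5°–328°] dwell: s stays 20.0000
seg 3 [328°–360°] cycloidal, h=26: θ=344.5° here. β=16.5, B=32. 26·(0.5156 − sin(2π·0.5156)/(2π)) = 13.8118 → s = 33.8118
radial distance = base radius + s = 49 + 33.8118 = 82.8118

82.8118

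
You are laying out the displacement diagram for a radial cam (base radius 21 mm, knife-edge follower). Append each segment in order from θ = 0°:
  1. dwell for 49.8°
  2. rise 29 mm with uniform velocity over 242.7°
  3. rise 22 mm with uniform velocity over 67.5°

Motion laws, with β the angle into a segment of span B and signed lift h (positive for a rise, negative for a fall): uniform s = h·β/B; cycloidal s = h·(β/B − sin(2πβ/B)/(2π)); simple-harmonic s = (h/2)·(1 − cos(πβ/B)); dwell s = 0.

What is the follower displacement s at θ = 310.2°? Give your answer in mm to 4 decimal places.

seg 1 [0°–49.8°] dwell: s stays 0.0000
seg 2 [49.8°–292.5°] uniform, h=29: full span → s += 29 → s = 29.0000
seg 3 [292.5°–360°] uniform, h=22: θ=310.2° here. β=17.7, B=67.5. 22·17.7/67.5 = 5.7689 → s = 34.7689

34.7689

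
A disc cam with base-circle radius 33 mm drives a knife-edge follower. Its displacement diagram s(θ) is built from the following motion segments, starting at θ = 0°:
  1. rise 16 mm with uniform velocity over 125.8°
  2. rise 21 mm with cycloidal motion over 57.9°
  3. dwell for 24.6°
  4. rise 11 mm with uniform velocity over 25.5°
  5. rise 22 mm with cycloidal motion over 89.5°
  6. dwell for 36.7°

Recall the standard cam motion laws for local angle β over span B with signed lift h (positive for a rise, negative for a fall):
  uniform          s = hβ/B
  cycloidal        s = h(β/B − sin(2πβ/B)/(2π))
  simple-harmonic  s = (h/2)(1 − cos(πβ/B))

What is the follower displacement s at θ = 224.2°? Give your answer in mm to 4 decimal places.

seg 1 [0°–125.8°] uniform, h=16: full span → s += 16 → s = 16.0000
seg 2 [125.8°–183.7°] cycloidal, h=21: full span → s += 21 → s = 37.0000
seg 3 [183.7°–208.3°] dwell: s stays 37.0000
seg 4 [208.3°–233.8°] uniform, h=11: θ=224.2° here. β=15.9, B=25.5. 11·15.9/25.5 = 6.8588 → s = 43.8588

43.8588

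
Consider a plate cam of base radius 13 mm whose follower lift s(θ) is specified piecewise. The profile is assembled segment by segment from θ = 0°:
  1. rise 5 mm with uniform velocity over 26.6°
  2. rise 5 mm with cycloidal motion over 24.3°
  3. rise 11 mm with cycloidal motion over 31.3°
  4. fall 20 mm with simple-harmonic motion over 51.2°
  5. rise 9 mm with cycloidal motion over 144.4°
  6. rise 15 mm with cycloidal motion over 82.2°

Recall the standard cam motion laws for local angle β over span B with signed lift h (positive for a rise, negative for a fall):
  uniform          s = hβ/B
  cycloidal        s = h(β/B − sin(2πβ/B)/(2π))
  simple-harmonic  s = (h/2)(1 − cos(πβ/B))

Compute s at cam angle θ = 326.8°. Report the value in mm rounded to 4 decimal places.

seg 1 [0°–26.6°] uniform, h=5: full span → s += 5 → s = 5.0000
seg 2 [26.6°–50.9°] cycloidal, h=5: full span → s += 5 → s = 10.0000
seg 3 [50.9°–82.2°] cycloidal, h=11: full span → s += 11 → s = 21.0000
seg 4 [82.2°–133.4°] simple-harmonic, h=-20: full span → s += -20 → s = 1.0000
seg 5 [133.4°–277.8°] cycloidal, h=9: full span → s += 9 → s = 10.0000
seg 6 [277.8°–360°] cycloidal, h=15: θ=326.8° here. β=49, B=82.2. 15·(0.5961 − sin(2π·0.5961)/(2π)) = 10.2972 → s = 20.2972

20.2972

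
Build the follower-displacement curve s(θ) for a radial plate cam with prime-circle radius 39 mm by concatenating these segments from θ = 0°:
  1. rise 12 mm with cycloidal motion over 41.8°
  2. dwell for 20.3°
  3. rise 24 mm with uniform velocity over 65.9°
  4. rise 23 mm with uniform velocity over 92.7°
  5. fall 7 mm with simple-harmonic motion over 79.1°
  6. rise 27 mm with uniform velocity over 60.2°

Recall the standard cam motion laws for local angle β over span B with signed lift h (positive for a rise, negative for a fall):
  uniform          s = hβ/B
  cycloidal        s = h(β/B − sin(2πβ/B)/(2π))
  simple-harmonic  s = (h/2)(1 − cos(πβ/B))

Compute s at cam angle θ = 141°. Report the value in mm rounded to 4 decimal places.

seg 1 [0°–41.8°] cycloidal, h=12: full span → s += 12 → s = 12.0000
seg 2 [41.8°–62.1°] dwell: s stays 12.0000
seg 3 [62.1°–128°] uniform, h=24: full span → s += 24 → s = 36.0000
seg 4 [128°–220.7°] uniform, h=23: θ=141° here. β=13, B=92.7. 23·13/92.7 = 3.2255 → s = 39.2255

39.2255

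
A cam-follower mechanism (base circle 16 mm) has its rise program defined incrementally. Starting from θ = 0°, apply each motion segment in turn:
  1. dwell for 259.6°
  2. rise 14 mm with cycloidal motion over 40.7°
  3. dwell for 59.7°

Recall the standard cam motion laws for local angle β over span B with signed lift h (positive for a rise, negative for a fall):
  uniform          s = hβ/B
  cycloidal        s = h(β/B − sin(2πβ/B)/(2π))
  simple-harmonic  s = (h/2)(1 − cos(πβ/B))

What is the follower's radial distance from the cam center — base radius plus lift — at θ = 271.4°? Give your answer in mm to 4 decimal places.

seg 1 [0°–259.6°] dwell: s stays 0.0000
seg 2 [259.6°–300.3°] cycloidal, h=14: θ=271.4° here. β=11.8, B=40.7. 14·(0.2899 − sin(2π·0.2899)/(2π)) = 1.9005 → s = 1.9005
radial distance = base radius + s = 16 + 1.9005 = 17.9005

17.9005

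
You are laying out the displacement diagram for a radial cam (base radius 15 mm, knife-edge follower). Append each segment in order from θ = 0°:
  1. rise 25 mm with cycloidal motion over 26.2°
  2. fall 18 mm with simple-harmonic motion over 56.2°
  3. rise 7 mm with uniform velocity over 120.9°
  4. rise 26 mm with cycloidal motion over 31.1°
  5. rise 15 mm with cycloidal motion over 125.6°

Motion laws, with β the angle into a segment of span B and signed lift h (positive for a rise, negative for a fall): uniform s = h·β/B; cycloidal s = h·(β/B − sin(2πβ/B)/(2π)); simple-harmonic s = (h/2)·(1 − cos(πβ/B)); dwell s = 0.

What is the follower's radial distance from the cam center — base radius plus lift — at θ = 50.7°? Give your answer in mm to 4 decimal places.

seg 1 [0°–26.2°] cycloidal, h=25: full span → s += 25 → s = 25.0000
seg 2 [26.2°–82.4°] simple-harmonic, h=-18: θ=50.7° here. β=24.5, B=56.2. -18/2·(1 − cos(π·0.4359)) = -7.2010 → s = 17.7990
radial distance = base radius + s = 15 + 17.7990 = 32.7990

32.7990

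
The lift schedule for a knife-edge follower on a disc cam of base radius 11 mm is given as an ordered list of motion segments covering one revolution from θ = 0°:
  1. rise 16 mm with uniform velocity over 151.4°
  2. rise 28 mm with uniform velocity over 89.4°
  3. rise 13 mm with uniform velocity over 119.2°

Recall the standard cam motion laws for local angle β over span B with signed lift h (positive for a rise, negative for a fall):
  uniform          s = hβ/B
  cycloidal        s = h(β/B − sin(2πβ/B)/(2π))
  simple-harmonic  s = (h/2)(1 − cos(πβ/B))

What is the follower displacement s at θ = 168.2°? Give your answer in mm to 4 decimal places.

seg 1 [0°–151.4°] uniform, h=16: full span → s += 16 → s = 16.0000
seg 2 [151.4°–240.8°] uniform, h=28: θ=168.2° here. β=16.8, B=89.4. 28·16.8/89.4 = 5.2617 → s = 21.2617

21.2617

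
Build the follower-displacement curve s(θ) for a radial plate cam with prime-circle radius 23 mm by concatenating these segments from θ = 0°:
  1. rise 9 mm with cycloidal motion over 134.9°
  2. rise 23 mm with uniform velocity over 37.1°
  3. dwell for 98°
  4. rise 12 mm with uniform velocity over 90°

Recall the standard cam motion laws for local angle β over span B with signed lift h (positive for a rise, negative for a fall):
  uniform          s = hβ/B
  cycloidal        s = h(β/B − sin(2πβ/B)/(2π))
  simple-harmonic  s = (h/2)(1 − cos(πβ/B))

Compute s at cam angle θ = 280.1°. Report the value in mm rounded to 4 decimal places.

seg 1 [0°–134.9°] cycloidal, h=9: full span → s += 9 → s = 9.0000
seg 2 [134.9°–172°] uniform, h=23: full span → s += 23 → s = 32.0000
seg 3 [172°–270°] dwell: s stays 32.0000
seg 4 [270°–360°] uniform, h=12: θ=280.1° here. β=10.1, B=90. 12·10.1/90 = 1.3467 → s = 33.3467

33.3467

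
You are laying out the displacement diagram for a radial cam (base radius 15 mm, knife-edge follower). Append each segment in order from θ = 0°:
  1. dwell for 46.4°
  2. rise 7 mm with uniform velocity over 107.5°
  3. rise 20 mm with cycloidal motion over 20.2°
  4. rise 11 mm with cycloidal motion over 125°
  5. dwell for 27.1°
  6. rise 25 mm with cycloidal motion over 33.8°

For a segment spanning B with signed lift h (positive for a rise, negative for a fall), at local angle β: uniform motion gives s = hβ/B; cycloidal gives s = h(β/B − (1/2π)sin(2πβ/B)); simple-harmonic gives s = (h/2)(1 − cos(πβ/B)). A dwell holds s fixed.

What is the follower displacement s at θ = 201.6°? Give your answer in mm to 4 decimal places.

seg 1 [0°–46.4°] dwell: s stays 0.0000
seg 2 [46.4°–153.9°] uniform, h=7: full span → s += 7 → s = 7.0000
seg 3 [153.9°–174.1°] cycloidal, h=20: full span → s += 20 → s = 27.0000
seg 4 [174.1°–299.1°] cycloidal, h=11: θ=201.6° here. β=27.5, B=125. 11·(0.2200 − sin(2π·0.2200)/(2π)) = 0.7003 → s = 27.7003

27.7003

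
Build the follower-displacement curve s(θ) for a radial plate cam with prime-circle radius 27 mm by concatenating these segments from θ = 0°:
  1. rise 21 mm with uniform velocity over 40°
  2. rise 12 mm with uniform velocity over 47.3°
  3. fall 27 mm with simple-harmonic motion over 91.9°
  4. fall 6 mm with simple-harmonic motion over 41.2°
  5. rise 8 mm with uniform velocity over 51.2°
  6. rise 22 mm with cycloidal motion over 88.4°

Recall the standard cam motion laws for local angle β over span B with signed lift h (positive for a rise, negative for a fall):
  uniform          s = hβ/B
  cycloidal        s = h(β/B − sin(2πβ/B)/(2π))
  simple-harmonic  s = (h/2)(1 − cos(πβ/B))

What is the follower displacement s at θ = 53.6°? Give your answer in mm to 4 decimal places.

seg 1 [0°–40°] uniform, h=21: full span → s += 21 → s = 21.0000
seg 2 [40°–87.3°] uniform, h=12: θ=53.6° here. β=13.6, B=47.3. 12·13.6/47.3 = 3.4503 → s = 24.4503

24.4503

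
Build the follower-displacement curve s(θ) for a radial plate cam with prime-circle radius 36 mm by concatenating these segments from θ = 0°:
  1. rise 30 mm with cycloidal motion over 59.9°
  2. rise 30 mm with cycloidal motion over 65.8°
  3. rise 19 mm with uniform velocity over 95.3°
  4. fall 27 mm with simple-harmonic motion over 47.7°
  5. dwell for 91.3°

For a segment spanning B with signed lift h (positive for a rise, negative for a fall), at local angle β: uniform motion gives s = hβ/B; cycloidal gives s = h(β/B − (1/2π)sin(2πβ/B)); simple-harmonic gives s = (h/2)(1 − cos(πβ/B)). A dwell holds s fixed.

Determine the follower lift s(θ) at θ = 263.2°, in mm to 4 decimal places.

seg 1 [0°–59.9°] cycloidal, h=30: full span → s += 30 → s = 30.0000
seg 2 [59.9°–125.7°] cycloidal, h=30: full span → s += 30 → s = 60.0000
seg 3 [125.7°–221°] uniform, h=19: full span → s += 19 → s = 79.0000
seg 4 [221°–268.7°] simple-harmonic, h=-27: θ=263.2° here. β=42.2, B=47.7. -27/2·(1 − cos(π·0.8847)) = -26.1239 → s = 52.8761

52.8761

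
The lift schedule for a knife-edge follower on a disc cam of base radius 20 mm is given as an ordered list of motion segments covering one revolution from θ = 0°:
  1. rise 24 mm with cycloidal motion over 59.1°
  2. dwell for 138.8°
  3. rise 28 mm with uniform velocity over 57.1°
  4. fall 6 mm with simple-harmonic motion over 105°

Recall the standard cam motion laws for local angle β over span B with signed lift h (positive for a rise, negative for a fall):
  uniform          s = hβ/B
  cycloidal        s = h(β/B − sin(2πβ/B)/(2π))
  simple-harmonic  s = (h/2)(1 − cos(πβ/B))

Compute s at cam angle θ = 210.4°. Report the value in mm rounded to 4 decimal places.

seg 1 [0°–59.1°] cycloidal, h=24: full span → s += 24 → s = 24.0000
seg 2 [59.1°–197.9°] dwell: s stays 24.0000
seg 3 [197.9°–255°] uniform, h=28: θ=210.4° here. β=12.5, B=57.1. 28·12.5/57.1 = 6.1296 → s = 30.1296

30.1296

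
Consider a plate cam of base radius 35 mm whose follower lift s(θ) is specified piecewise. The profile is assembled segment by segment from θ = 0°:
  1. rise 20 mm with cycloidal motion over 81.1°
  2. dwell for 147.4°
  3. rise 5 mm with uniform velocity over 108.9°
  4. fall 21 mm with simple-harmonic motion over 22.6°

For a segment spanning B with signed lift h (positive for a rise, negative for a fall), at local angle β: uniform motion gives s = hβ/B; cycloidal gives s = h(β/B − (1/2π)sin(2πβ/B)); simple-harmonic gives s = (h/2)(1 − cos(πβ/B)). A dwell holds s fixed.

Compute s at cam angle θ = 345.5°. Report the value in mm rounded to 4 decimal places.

seg 1 [0°–81.1°] cycloidal, h=20: full span → s += 20 → s = 20.0000
seg 2 [81.1°–228.5°] dwell: s stays 20.0000
seg 3 [228.5°–337.4°] uniform, h=5: full span → s += 5 → s = 25.0000
seg 4 [337.4°–360°] simple-harmonic, h=-21: θ=345.5° here. β=8.1, B=22.6. -21/2·(1 − cos(π·0.3584)) = -5.9818 → s = 19.0182

19.0182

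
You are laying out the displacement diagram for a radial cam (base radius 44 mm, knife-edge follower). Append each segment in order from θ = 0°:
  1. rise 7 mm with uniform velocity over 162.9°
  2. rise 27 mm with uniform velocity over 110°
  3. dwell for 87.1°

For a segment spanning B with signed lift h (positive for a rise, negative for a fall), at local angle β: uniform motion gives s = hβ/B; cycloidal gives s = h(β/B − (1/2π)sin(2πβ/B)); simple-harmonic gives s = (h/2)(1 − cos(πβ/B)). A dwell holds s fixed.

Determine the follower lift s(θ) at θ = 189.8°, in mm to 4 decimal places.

seg 1 [0°–162.9°] uniform, h=7: full span → s += 7 → s = 7.0000
seg 2 [162.9°–272.9°] uniform, h=27: θ=189.8° here. β=26.9, B=110. 27·26.9/110 = 6.6027 → s = 13.6027

13.6027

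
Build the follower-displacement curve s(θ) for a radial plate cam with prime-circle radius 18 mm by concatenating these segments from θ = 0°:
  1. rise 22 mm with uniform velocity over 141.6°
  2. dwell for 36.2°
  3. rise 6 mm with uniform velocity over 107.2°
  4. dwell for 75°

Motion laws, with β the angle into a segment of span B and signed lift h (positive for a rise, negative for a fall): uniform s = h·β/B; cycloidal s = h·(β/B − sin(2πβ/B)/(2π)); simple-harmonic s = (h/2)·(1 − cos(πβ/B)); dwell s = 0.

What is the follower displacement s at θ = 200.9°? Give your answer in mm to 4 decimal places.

seg 1 [0°–141.6°] uniform, h=22: full span → s += 22 → s = 22.0000
seg 2 [141.6°–177.8°] dwell: s stays 22.0000
seg 3 [177.8°–285°] uniform, h=6: θ=200.9° here. β=23.1, B=107.2. 6·23.1/107.2 = 1.2929 → s = 23.2929

23.2929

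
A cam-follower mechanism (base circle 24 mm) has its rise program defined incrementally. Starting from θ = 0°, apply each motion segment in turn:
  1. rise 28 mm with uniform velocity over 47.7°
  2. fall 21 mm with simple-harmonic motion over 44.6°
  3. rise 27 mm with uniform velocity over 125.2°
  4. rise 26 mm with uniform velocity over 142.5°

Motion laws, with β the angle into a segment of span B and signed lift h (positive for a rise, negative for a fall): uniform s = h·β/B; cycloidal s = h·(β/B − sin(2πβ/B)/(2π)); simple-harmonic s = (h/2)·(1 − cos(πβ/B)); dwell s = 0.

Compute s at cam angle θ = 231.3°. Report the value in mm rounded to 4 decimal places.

seg 1 [0°–47.7°] uniform, h=28: full span → s += 28 → s = 28.0000
seg 2 [47.7°–92.3°] simple-harmonic, h=-21: full span → s += -21 → s = 7.0000
seg 3 [92.3°–217.5°] uniform, h=27: full span → s += 27 → s = 34.0000
seg 4 [217.5°–360°] uniform, h=26: θ=231.3° here. β=13.8, B=142.5. 26·13.8/142.5 = 2.5179 → s = 36.5179

36.5179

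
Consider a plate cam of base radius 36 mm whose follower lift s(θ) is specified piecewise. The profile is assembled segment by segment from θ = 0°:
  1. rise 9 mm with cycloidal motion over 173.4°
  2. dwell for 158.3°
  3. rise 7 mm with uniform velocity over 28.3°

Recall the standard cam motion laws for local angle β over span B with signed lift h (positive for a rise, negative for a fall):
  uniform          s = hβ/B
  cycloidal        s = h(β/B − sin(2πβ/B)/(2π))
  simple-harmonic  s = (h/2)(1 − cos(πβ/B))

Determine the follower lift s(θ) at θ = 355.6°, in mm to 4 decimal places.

seg 1 [0°–173.4°] cycloidal, h=9: full span → s += 9 → s = 9.0000
seg 2 [173.4°–331.7°] dwell: s stays 9.0000
seg 3 [331.7°–360°] uniform, h=7: θ=355.6° here. β=23.9, B=28.3. 7·23.9/28.3 = 5.9117 → s = 14.9117

14.9117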